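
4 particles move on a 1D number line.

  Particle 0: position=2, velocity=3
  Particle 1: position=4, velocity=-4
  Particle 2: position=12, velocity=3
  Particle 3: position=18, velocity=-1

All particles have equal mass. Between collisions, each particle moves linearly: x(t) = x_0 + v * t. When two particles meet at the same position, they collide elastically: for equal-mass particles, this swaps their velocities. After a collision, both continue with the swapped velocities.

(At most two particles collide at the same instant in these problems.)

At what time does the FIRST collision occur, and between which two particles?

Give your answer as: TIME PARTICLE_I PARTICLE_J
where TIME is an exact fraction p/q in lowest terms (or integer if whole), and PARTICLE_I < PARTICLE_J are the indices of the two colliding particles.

Pair (0,1): pos 2,4 vel 3,-4 -> gap=2, closing at 7/unit, collide at t=2/7
Pair (1,2): pos 4,12 vel -4,3 -> not approaching (rel speed -7 <= 0)
Pair (2,3): pos 12,18 vel 3,-1 -> gap=6, closing at 4/unit, collide at t=3/2
Earliest collision: t=2/7 between 0 and 1

Answer: 2/7 0 1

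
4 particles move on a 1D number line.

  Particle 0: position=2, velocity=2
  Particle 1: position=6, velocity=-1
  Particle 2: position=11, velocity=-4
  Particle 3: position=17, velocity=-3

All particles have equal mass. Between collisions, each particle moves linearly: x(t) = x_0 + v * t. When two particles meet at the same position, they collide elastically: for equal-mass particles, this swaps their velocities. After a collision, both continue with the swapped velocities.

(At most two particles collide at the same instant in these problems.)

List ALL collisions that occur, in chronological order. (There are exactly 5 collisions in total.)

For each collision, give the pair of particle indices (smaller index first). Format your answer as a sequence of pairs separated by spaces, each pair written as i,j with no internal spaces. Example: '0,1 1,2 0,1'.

Answer: 0,1 1,2 0,1 2,3 1,2

Derivation:
Collision at t=4/3: particles 0 and 1 swap velocities; positions: p0=14/3 p1=14/3 p2=17/3 p3=13; velocities now: v0=-1 v1=2 v2=-4 v3=-3
Collision at t=3/2: particles 1 and 2 swap velocities; positions: p0=9/2 p1=5 p2=5 p3=25/2; velocities now: v0=-1 v1=-4 v2=2 v3=-3
Collision at t=5/3: particles 0 and 1 swap velocities; positions: p0=13/3 p1=13/3 p2=16/3 p3=12; velocities now: v0=-4 v1=-1 v2=2 v3=-3
Collision at t=3: particles 2 and 3 swap velocities; positions: p0=-1 p1=3 p2=8 p3=8; velocities now: v0=-4 v1=-1 v2=-3 v3=2
Collision at t=11/2: particles 1 and 2 swap velocities; positions: p0=-11 p1=1/2 p2=1/2 p3=13; velocities now: v0=-4 v1=-3 v2=-1 v3=2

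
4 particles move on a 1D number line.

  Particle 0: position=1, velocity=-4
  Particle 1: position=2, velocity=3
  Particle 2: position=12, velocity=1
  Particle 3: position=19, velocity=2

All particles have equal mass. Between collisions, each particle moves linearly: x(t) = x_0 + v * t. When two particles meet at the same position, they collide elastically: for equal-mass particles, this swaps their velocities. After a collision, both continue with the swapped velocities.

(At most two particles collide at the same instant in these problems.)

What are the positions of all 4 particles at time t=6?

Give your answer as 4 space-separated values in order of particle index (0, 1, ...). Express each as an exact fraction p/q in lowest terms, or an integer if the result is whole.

Answer: -23 18 20 31

Derivation:
Collision at t=5: particles 1 and 2 swap velocities; positions: p0=-19 p1=17 p2=17 p3=29; velocities now: v0=-4 v1=1 v2=3 v3=2
Advance to t=6 (no further collisions before then); velocities: v0=-4 v1=1 v2=3 v3=2; positions = -23 18 20 31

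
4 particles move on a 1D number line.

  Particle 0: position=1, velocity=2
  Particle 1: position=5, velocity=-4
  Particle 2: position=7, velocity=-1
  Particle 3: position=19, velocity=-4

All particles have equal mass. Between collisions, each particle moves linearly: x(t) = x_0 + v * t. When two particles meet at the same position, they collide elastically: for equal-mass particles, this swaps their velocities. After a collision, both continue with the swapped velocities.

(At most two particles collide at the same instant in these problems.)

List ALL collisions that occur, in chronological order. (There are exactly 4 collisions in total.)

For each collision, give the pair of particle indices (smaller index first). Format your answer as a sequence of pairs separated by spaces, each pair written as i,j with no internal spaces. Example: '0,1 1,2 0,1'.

Answer: 0,1 1,2 2,3 1,2

Derivation:
Collision at t=2/3: particles 0 and 1 swap velocities; positions: p0=7/3 p1=7/3 p2=19/3 p3=49/3; velocities now: v0=-4 v1=2 v2=-1 v3=-4
Collision at t=2: particles 1 and 2 swap velocities; positions: p0=-3 p1=5 p2=5 p3=11; velocities now: v0=-4 v1=-1 v2=2 v3=-4
Collision at t=3: particles 2 and 3 swap velocities; positions: p0=-7 p1=4 p2=7 p3=7; velocities now: v0=-4 v1=-1 v2=-4 v3=2
Collision at t=4: particles 1 and 2 swap velocities; positions: p0=-11 p1=3 p2=3 p3=9; velocities now: v0=-4 v1=-4 v2=-1 v3=2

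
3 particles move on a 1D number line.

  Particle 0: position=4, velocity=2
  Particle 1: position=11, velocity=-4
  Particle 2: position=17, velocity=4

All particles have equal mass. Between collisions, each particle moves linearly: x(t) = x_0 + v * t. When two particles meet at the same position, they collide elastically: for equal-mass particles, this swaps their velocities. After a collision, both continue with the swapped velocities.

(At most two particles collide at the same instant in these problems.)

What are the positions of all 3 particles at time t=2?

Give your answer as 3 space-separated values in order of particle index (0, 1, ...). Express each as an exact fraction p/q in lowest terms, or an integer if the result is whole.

Collision at t=7/6: particles 0 and 1 swap velocities; positions: p0=19/3 p1=19/3 p2=65/3; velocities now: v0=-4 v1=2 v2=4
Advance to t=2 (no further collisions before then); velocities: v0=-4 v1=2 v2=4; positions = 3 8 25

Answer: 3 8 25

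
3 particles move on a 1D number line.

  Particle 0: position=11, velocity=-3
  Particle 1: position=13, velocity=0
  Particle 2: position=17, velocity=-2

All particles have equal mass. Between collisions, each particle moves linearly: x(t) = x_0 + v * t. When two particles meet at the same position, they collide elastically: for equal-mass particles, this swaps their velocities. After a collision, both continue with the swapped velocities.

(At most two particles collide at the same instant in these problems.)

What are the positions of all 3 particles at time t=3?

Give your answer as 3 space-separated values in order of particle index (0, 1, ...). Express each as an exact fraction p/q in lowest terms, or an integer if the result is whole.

Answer: 2 11 13

Derivation:
Collision at t=2: particles 1 and 2 swap velocities; positions: p0=5 p1=13 p2=13; velocities now: v0=-3 v1=-2 v2=0
Advance to t=3 (no further collisions before then); velocities: v0=-3 v1=-2 v2=0; positions = 2 11 13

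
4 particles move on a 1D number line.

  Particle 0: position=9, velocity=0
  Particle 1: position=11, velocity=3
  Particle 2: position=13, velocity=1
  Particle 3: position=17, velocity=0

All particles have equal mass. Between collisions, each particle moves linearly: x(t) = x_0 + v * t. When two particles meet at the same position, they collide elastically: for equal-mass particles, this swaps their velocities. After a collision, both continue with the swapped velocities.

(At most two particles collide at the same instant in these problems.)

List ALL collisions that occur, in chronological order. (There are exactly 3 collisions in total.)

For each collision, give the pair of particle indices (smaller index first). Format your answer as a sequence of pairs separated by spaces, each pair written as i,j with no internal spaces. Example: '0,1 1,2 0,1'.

Collision at t=1: particles 1 and 2 swap velocities; positions: p0=9 p1=14 p2=14 p3=17; velocities now: v0=0 v1=1 v2=3 v3=0
Collision at t=2: particles 2 and 3 swap velocities; positions: p0=9 p1=15 p2=17 p3=17; velocities now: v0=0 v1=1 v2=0 v3=3
Collision at t=4: particles 1 and 2 swap velocities; positions: p0=9 p1=17 p2=17 p3=23; velocities now: v0=0 v1=0 v2=1 v3=3

Answer: 1,2 2,3 1,2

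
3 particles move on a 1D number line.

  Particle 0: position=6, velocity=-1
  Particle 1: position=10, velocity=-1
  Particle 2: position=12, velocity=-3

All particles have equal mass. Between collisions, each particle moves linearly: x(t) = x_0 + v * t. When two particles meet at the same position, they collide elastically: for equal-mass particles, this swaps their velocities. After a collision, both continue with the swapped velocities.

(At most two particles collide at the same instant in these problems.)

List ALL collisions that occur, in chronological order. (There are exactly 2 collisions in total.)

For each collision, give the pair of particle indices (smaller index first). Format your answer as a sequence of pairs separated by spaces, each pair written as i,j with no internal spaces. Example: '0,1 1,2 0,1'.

Answer: 1,2 0,1

Derivation:
Collision at t=1: particles 1 and 2 swap velocities; positions: p0=5 p1=9 p2=9; velocities now: v0=-1 v1=-3 v2=-1
Collision at t=3: particles 0 and 1 swap velocities; positions: p0=3 p1=3 p2=7; velocities now: v0=-3 v1=-1 v2=-1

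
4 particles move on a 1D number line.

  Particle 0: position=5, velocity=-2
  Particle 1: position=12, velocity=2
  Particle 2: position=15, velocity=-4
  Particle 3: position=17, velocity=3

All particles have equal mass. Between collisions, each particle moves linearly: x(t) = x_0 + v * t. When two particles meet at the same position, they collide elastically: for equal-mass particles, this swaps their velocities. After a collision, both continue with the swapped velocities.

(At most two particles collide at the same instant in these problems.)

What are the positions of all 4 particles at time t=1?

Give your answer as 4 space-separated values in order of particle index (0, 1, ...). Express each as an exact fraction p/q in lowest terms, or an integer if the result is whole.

Answer: 3 11 14 20

Derivation:
Collision at t=1/2: particles 1 and 2 swap velocities; positions: p0=4 p1=13 p2=13 p3=37/2; velocities now: v0=-2 v1=-4 v2=2 v3=3
Advance to t=1 (no further collisions before then); velocities: v0=-2 v1=-4 v2=2 v3=3; positions = 3 11 14 20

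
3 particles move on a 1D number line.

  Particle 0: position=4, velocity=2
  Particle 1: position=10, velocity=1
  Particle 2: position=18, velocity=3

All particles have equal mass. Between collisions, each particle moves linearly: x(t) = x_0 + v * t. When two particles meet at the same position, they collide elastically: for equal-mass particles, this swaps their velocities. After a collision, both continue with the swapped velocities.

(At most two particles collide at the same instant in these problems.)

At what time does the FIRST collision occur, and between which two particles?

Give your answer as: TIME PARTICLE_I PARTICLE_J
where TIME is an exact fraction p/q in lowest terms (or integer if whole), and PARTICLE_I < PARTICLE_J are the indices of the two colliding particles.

Pair (0,1): pos 4,10 vel 2,1 -> gap=6, closing at 1/unit, collide at t=6
Pair (1,2): pos 10,18 vel 1,3 -> not approaching (rel speed -2 <= 0)
Earliest collision: t=6 between 0 and 1

Answer: 6 0 1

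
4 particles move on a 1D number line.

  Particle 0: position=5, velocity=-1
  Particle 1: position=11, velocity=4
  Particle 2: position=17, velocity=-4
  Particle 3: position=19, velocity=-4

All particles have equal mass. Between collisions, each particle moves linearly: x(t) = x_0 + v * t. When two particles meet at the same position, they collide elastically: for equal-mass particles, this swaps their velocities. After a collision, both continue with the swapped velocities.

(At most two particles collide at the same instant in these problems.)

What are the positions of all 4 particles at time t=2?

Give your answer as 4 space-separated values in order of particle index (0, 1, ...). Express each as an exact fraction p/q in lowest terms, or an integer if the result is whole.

Collision at t=3/4: particles 1 and 2 swap velocities; positions: p0=17/4 p1=14 p2=14 p3=16; velocities now: v0=-1 v1=-4 v2=4 v3=-4
Collision at t=1: particles 2 and 3 swap velocities; positions: p0=4 p1=13 p2=15 p3=15; velocities now: v0=-1 v1=-4 v2=-4 v3=4
Advance to t=2 (no further collisions before then); velocities: v0=-1 v1=-4 v2=-4 v3=4; positions = 3 9 11 19

Answer: 3 9 11 19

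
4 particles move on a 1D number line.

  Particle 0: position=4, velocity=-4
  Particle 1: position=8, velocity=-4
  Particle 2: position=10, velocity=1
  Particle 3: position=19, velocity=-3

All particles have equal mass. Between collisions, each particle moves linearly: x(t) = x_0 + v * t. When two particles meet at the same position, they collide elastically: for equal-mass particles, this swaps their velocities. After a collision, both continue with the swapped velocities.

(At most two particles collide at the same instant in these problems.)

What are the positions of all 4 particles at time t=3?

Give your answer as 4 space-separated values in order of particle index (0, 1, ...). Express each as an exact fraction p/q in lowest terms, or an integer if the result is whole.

Answer: -8 -4 10 13

Derivation:
Collision at t=9/4: particles 2 and 3 swap velocities; positions: p0=-5 p1=-1 p2=49/4 p3=49/4; velocities now: v0=-4 v1=-4 v2=-3 v3=1
Advance to t=3 (no further collisions before then); velocities: v0=-4 v1=-4 v2=-3 v3=1; positions = -8 -4 10 13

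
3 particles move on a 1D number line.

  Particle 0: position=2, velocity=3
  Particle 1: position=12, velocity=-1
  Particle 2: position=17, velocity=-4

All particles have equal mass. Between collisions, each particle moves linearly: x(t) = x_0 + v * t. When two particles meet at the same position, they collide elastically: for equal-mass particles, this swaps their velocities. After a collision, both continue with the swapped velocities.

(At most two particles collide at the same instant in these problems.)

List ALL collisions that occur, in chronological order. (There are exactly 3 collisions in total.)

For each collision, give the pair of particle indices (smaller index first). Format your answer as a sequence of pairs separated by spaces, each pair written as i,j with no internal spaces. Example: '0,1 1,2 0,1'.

Collision at t=5/3: particles 1 and 2 swap velocities; positions: p0=7 p1=31/3 p2=31/3; velocities now: v0=3 v1=-4 v2=-1
Collision at t=15/7: particles 0 and 1 swap velocities; positions: p0=59/7 p1=59/7 p2=69/7; velocities now: v0=-4 v1=3 v2=-1
Collision at t=5/2: particles 1 and 2 swap velocities; positions: p0=7 p1=19/2 p2=19/2; velocities now: v0=-4 v1=-1 v2=3

Answer: 1,2 0,1 1,2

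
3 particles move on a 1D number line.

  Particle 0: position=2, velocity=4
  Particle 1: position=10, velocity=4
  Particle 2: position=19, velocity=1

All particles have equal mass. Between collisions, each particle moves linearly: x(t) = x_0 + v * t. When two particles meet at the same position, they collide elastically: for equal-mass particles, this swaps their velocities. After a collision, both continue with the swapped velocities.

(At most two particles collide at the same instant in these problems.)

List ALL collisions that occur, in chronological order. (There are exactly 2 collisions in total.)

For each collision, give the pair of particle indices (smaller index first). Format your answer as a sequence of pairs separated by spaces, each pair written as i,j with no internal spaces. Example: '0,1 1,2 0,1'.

Answer: 1,2 0,1

Derivation:
Collision at t=3: particles 1 and 2 swap velocities; positions: p0=14 p1=22 p2=22; velocities now: v0=4 v1=1 v2=4
Collision at t=17/3: particles 0 and 1 swap velocities; positions: p0=74/3 p1=74/3 p2=98/3; velocities now: v0=1 v1=4 v2=4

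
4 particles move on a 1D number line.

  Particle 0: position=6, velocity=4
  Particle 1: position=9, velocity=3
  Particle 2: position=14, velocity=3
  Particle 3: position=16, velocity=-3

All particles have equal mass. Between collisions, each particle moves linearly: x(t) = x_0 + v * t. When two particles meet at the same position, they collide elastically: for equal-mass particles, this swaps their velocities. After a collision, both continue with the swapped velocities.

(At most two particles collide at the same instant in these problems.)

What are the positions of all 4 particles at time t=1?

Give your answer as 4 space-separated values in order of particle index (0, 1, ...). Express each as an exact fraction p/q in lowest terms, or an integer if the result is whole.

Collision at t=1/3: particles 2 and 3 swap velocities; positions: p0=22/3 p1=10 p2=15 p3=15; velocities now: v0=4 v1=3 v2=-3 v3=3
Advance to t=1 (no further collisions before then); velocities: v0=4 v1=3 v2=-3 v3=3; positions = 10 12 13 17

Answer: 10 12 13 17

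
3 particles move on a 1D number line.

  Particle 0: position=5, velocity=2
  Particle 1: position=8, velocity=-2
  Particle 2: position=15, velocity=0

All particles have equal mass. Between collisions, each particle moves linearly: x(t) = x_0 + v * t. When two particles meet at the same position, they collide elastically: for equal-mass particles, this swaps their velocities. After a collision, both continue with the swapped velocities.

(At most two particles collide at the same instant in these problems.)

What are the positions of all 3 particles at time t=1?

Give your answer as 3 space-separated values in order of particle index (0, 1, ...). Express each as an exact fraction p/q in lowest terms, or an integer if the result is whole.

Collision at t=3/4: particles 0 and 1 swap velocities; positions: p0=13/2 p1=13/2 p2=15; velocities now: v0=-2 v1=2 v2=0
Advance to t=1 (no further collisions before then); velocities: v0=-2 v1=2 v2=0; positions = 6 7 15

Answer: 6 7 15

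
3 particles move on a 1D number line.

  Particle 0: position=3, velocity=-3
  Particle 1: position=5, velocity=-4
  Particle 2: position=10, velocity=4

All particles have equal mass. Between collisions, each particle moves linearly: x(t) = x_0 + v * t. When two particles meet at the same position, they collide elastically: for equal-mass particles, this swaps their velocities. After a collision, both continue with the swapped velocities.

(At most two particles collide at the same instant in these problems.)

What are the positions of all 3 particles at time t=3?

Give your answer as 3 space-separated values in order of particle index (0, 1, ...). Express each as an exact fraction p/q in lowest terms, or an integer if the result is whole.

Collision at t=2: particles 0 and 1 swap velocities; positions: p0=-3 p1=-3 p2=18; velocities now: v0=-4 v1=-3 v2=4
Advance to t=3 (no further collisions before then); velocities: v0=-4 v1=-3 v2=4; positions = -7 -6 22

Answer: -7 -6 22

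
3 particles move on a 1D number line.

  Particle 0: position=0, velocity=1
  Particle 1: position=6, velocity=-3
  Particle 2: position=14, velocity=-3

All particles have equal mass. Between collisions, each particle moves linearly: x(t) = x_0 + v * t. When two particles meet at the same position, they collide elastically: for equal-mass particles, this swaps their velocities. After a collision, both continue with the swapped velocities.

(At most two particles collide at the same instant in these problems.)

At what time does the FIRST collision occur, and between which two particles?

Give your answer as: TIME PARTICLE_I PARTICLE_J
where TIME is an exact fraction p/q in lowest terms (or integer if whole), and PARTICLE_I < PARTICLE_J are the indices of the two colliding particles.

Pair (0,1): pos 0,6 vel 1,-3 -> gap=6, closing at 4/unit, collide at t=3/2
Pair (1,2): pos 6,14 vel -3,-3 -> not approaching (rel speed 0 <= 0)
Earliest collision: t=3/2 between 0 and 1

Answer: 3/2 0 1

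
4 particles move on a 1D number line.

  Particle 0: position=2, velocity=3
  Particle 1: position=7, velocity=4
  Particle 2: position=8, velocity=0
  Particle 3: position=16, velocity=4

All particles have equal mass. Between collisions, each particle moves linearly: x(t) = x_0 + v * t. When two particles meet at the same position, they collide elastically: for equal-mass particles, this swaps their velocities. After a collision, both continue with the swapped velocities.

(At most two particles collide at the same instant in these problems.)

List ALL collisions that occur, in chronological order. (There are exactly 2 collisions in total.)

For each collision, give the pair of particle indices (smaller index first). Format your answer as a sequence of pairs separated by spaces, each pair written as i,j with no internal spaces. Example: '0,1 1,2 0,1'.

Answer: 1,2 0,1

Derivation:
Collision at t=1/4: particles 1 and 2 swap velocities; positions: p0=11/4 p1=8 p2=8 p3=17; velocities now: v0=3 v1=0 v2=4 v3=4
Collision at t=2: particles 0 and 1 swap velocities; positions: p0=8 p1=8 p2=15 p3=24; velocities now: v0=0 v1=3 v2=4 v3=4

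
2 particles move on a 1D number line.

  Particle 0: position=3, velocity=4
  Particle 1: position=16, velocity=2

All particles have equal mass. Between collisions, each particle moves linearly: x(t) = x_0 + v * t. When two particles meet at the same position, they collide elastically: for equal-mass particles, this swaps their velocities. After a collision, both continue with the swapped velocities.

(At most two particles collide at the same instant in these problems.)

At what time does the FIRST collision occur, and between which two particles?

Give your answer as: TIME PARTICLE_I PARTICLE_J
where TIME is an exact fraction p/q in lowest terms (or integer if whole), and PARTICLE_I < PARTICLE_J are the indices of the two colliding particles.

Pair (0,1): pos 3,16 vel 4,2 -> gap=13, closing at 2/unit, collide at t=13/2
Earliest collision: t=13/2 between 0 and 1

Answer: 13/2 0 1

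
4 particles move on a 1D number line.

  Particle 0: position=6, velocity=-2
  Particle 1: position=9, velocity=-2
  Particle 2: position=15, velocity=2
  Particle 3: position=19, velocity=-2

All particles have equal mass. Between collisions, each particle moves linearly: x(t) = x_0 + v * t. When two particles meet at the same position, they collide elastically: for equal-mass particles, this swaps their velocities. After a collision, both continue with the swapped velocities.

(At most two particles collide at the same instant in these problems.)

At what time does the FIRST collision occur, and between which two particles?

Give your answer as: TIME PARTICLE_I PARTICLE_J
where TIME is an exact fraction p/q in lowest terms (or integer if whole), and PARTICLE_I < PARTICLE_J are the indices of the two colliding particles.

Answer: 1 2 3

Derivation:
Pair (0,1): pos 6,9 vel -2,-2 -> not approaching (rel speed 0 <= 0)
Pair (1,2): pos 9,15 vel -2,2 -> not approaching (rel speed -4 <= 0)
Pair (2,3): pos 15,19 vel 2,-2 -> gap=4, closing at 4/unit, collide at t=1
Earliest collision: t=1 between 2 and 3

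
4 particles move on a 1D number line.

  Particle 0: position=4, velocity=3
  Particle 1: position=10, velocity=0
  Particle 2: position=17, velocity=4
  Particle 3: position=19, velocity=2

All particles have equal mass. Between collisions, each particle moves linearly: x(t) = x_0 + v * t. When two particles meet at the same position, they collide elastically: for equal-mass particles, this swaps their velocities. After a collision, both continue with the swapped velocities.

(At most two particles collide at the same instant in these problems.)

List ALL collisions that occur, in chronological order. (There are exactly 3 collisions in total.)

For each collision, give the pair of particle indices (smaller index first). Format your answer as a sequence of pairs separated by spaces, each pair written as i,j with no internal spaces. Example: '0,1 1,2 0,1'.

Answer: 2,3 0,1 1,2

Derivation:
Collision at t=1: particles 2 and 3 swap velocities; positions: p0=7 p1=10 p2=21 p3=21; velocities now: v0=3 v1=0 v2=2 v3=4
Collision at t=2: particles 0 and 1 swap velocities; positions: p0=10 p1=10 p2=23 p3=25; velocities now: v0=0 v1=3 v2=2 v3=4
Collision at t=15: particles 1 and 2 swap velocities; positions: p0=10 p1=49 p2=49 p3=77; velocities now: v0=0 v1=2 v2=3 v3=4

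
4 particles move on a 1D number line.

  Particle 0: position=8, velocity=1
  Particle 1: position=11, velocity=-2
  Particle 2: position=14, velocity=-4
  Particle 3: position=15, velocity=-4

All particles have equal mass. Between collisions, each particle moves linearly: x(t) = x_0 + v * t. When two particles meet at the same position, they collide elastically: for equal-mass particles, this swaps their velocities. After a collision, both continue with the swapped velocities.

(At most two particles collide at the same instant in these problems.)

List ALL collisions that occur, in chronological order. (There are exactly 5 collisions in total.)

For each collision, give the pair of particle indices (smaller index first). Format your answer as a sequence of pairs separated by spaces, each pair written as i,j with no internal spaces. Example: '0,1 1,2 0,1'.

Answer: 0,1 1,2 2,3 0,1 1,2

Derivation:
Collision at t=1: particles 0 and 1 swap velocities; positions: p0=9 p1=9 p2=10 p3=11; velocities now: v0=-2 v1=1 v2=-4 v3=-4
Collision at t=6/5: particles 1 and 2 swap velocities; positions: p0=43/5 p1=46/5 p2=46/5 p3=51/5; velocities now: v0=-2 v1=-4 v2=1 v3=-4
Collision at t=7/5: particles 2 and 3 swap velocities; positions: p0=41/5 p1=42/5 p2=47/5 p3=47/5; velocities now: v0=-2 v1=-4 v2=-4 v3=1
Collision at t=3/2: particles 0 and 1 swap velocities; positions: p0=8 p1=8 p2=9 p3=19/2; velocities now: v0=-4 v1=-2 v2=-4 v3=1
Collision at t=2: particles 1 and 2 swap velocities; positions: p0=6 p1=7 p2=7 p3=10; velocities now: v0=-4 v1=-4 v2=-2 v3=1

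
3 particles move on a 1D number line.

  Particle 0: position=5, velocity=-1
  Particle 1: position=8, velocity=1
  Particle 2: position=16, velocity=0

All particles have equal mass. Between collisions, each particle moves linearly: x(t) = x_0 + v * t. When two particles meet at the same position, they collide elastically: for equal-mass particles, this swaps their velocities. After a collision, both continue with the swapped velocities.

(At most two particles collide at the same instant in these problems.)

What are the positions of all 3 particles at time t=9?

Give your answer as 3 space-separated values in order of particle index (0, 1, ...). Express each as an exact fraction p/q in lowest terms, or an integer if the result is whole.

Collision at t=8: particles 1 and 2 swap velocities; positions: p0=-3 p1=16 p2=16; velocities now: v0=-1 v1=0 v2=1
Advance to t=9 (no further collisions before then); velocities: v0=-1 v1=0 v2=1; positions = -4 16 17

Answer: -4 16 17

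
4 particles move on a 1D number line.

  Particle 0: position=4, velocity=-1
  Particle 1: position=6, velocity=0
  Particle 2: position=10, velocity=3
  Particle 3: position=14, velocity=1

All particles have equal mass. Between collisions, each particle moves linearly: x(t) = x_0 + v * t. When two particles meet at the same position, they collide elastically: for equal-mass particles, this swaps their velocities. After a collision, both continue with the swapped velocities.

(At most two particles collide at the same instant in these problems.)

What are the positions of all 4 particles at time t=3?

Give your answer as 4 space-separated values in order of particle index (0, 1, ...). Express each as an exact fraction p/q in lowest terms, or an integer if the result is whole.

Collision at t=2: particles 2 and 3 swap velocities; positions: p0=2 p1=6 p2=16 p3=16; velocities now: v0=-1 v1=0 v2=1 v3=3
Advance to t=3 (no further collisions before then); velocities: v0=-1 v1=0 v2=1 v3=3; positions = 1 6 17 19

Answer: 1 6 17 19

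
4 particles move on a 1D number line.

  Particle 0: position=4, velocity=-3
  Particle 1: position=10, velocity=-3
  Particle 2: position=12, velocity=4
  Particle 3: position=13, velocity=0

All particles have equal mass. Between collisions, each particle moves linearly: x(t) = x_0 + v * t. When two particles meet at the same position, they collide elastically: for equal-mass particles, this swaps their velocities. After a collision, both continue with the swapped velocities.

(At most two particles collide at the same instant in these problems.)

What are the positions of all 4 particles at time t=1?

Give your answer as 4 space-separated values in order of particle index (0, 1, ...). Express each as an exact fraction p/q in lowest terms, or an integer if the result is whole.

Collision at t=1/4: particles 2 and 3 swap velocities; positions: p0=13/4 p1=37/4 p2=13 p3=13; velocities now: v0=-3 v1=-3 v2=0 v3=4
Advance to t=1 (no further collisions before then); velocities: v0=-3 v1=-3 v2=0 v3=4; positions = 1 7 13 16

Answer: 1 7 13 16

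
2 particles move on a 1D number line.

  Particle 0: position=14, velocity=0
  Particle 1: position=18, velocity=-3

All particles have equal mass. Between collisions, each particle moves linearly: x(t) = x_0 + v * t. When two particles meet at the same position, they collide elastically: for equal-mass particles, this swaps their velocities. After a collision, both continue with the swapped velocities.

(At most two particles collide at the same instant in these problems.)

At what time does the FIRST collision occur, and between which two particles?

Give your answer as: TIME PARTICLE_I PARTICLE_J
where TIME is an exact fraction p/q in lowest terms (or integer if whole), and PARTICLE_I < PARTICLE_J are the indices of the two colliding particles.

Pair (0,1): pos 14,18 vel 0,-3 -> gap=4, closing at 3/unit, collide at t=4/3
Earliest collision: t=4/3 between 0 and 1

Answer: 4/3 0 1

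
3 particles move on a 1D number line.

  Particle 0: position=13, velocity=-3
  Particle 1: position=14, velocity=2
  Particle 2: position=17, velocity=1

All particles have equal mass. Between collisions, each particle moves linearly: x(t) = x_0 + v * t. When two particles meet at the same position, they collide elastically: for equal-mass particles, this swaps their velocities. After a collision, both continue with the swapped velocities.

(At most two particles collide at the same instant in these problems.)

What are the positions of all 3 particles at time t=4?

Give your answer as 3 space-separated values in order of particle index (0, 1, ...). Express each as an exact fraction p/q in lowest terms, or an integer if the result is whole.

Collision at t=3: particles 1 and 2 swap velocities; positions: p0=4 p1=20 p2=20; velocities now: v0=-3 v1=1 v2=2
Advance to t=4 (no further collisions before then); velocities: v0=-3 v1=1 v2=2; positions = 1 21 22

Answer: 1 21 22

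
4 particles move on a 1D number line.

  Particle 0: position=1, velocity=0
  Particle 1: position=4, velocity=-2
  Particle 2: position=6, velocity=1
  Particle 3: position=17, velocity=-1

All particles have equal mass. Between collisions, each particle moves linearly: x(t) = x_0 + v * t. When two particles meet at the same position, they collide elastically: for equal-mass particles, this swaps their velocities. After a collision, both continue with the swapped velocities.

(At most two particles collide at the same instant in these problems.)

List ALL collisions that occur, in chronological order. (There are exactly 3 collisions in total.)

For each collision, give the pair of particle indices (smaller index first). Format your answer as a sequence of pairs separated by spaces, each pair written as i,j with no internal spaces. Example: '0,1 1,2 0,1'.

Collision at t=3/2: particles 0 and 1 swap velocities; positions: p0=1 p1=1 p2=15/2 p3=31/2; velocities now: v0=-2 v1=0 v2=1 v3=-1
Collision at t=11/2: particles 2 and 3 swap velocities; positions: p0=-7 p1=1 p2=23/2 p3=23/2; velocities now: v0=-2 v1=0 v2=-1 v3=1
Collision at t=16: particles 1 and 2 swap velocities; positions: p0=-28 p1=1 p2=1 p3=22; velocities now: v0=-2 v1=-1 v2=0 v3=1

Answer: 0,1 2,3 1,2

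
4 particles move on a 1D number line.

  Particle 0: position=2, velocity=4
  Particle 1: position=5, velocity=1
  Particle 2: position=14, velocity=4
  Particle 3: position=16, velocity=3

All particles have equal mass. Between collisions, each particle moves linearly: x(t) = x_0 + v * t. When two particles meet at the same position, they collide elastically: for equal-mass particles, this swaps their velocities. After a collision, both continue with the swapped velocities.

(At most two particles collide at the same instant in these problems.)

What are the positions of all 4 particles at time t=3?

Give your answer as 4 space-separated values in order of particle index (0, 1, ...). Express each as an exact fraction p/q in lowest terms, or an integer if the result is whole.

Answer: 8 14 25 26

Derivation:
Collision at t=1: particles 0 and 1 swap velocities; positions: p0=6 p1=6 p2=18 p3=19; velocities now: v0=1 v1=4 v2=4 v3=3
Collision at t=2: particles 2 and 3 swap velocities; positions: p0=7 p1=10 p2=22 p3=22; velocities now: v0=1 v1=4 v2=3 v3=4
Advance to t=3 (no further collisions before then); velocities: v0=1 v1=4 v2=3 v3=4; positions = 8 14 25 26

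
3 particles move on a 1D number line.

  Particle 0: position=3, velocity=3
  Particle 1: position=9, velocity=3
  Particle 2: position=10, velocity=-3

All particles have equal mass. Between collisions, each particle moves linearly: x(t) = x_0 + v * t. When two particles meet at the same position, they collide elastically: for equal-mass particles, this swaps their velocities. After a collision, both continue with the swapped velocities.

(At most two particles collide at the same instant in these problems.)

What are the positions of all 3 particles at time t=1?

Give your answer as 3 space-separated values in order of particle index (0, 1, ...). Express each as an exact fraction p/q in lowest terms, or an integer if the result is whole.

Collision at t=1/6: particles 1 and 2 swap velocities; positions: p0=7/2 p1=19/2 p2=19/2; velocities now: v0=3 v1=-3 v2=3
Advance to t=1 (no further collisions before then); velocities: v0=3 v1=-3 v2=3; positions = 6 7 12

Answer: 6 7 12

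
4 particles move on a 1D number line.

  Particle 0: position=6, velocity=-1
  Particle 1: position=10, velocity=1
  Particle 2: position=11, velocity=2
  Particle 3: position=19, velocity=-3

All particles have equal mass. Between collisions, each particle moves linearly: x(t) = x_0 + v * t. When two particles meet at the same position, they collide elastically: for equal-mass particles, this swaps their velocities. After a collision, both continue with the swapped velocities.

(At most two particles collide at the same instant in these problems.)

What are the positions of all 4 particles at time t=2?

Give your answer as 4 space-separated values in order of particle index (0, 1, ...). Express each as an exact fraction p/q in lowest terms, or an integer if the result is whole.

Collision at t=8/5: particles 2 and 3 swap velocities; positions: p0=22/5 p1=58/5 p2=71/5 p3=71/5; velocities now: v0=-1 v1=1 v2=-3 v3=2
Advance to t=2 (no further collisions before then); velocities: v0=-1 v1=1 v2=-3 v3=2; positions = 4 12 13 15

Answer: 4 12 13 15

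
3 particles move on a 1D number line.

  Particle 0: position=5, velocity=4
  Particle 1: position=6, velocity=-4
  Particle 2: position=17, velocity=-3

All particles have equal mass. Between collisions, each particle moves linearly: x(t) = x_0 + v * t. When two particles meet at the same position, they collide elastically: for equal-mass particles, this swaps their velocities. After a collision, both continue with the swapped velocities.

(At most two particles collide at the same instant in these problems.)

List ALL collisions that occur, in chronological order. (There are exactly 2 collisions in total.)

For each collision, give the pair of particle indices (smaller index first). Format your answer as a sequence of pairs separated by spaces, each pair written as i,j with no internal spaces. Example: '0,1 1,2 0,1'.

Collision at t=1/8: particles 0 and 1 swap velocities; positions: p0=11/2 p1=11/2 p2=133/8; velocities now: v0=-4 v1=4 v2=-3
Collision at t=12/7: particles 1 and 2 swap velocities; positions: p0=-6/7 p1=83/7 p2=83/7; velocities now: v0=-4 v1=-3 v2=4

Answer: 0,1 1,2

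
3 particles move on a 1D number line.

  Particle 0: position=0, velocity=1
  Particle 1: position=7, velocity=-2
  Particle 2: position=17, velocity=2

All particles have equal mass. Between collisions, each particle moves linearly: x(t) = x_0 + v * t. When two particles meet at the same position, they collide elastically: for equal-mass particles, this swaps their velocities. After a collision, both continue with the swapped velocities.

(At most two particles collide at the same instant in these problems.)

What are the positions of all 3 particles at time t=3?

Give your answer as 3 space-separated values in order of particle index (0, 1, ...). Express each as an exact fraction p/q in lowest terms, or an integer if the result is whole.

Collision at t=7/3: particles 0 and 1 swap velocities; positions: p0=7/3 p1=7/3 p2=65/3; velocities now: v0=-2 v1=1 v2=2
Advance to t=3 (no further collisions before then); velocities: v0=-2 v1=1 v2=2; positions = 1 3 23

Answer: 1 3 23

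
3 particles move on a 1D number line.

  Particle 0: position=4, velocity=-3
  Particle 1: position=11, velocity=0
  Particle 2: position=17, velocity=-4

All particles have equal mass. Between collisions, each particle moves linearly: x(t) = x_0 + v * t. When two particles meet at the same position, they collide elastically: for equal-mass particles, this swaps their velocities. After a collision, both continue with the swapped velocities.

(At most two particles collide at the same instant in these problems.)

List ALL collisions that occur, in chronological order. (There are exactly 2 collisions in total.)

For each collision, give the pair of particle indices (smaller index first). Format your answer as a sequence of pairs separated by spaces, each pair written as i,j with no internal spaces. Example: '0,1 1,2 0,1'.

Collision at t=3/2: particles 1 and 2 swap velocities; positions: p0=-1/2 p1=11 p2=11; velocities now: v0=-3 v1=-4 v2=0
Collision at t=13: particles 0 and 1 swap velocities; positions: p0=-35 p1=-35 p2=11; velocities now: v0=-4 v1=-3 v2=0

Answer: 1,2 0,1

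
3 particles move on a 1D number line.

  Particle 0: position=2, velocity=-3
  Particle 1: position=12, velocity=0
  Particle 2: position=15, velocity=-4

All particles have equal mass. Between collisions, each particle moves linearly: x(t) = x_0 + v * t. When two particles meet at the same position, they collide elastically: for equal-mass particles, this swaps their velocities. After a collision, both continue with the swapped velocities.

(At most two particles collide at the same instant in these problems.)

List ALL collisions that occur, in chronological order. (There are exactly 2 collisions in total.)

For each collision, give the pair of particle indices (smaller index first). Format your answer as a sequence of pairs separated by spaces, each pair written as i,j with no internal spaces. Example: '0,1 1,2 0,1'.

Answer: 1,2 0,1

Derivation:
Collision at t=3/4: particles 1 and 2 swap velocities; positions: p0=-1/4 p1=12 p2=12; velocities now: v0=-3 v1=-4 v2=0
Collision at t=13: particles 0 and 1 swap velocities; positions: p0=-37 p1=-37 p2=12; velocities now: v0=-4 v1=-3 v2=0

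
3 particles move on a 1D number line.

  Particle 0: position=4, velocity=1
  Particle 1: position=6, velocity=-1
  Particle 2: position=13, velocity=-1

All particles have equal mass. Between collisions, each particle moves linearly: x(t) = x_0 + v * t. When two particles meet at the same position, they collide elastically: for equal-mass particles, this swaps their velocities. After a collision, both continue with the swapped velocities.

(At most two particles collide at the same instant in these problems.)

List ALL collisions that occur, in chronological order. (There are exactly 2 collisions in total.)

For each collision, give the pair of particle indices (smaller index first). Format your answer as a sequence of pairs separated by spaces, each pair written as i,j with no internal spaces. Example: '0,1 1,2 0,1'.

Answer: 0,1 1,2

Derivation:
Collision at t=1: particles 0 and 1 swap velocities; positions: p0=5 p1=5 p2=12; velocities now: v0=-1 v1=1 v2=-1
Collision at t=9/2: particles 1 and 2 swap velocities; positions: p0=3/2 p1=17/2 p2=17/2; velocities now: v0=-1 v1=-1 v2=1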